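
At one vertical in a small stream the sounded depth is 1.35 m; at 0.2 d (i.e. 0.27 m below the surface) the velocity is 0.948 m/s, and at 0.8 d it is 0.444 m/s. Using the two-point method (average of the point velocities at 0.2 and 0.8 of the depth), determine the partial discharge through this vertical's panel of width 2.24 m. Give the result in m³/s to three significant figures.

v̄ = (0.948 + 0.444) / 2 = 0.6960 m/s
q = v̄ × d × w = 0.6960 × 1.35 × 2.24 = 2.105 m³/s

2.10 m³/s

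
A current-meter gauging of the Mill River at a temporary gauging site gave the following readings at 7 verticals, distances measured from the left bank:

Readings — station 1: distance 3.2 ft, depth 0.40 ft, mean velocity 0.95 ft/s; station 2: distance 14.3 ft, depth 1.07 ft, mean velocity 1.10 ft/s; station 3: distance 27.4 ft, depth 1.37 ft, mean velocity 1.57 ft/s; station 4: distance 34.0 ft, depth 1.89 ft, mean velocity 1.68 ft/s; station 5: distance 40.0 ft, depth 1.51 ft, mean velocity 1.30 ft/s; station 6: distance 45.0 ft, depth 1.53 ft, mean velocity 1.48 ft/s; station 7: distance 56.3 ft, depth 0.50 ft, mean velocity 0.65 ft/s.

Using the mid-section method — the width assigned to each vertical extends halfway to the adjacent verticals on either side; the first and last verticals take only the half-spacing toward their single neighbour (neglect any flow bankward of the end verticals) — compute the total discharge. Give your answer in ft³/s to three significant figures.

88.6 ft³/s

w_1 = (14.3 − 3.2)/2 = 5.55 ft; q_1 = 0.95 × 0.40 × 5.55 = 2.109 ft³/s
w_2 = (27.4 − 3.2)/2 = 12.1 ft; q_2 = 1.10 × 1.07 × 12.1 = 14.24 ft³/s
w_3 = (34.0 − 14.3)/2 = 9.85 ft; q_3 = 1.57 × 1.37 × 9.85 = 21.19 ft³/s
w_4 = (40.0 − 27.4)/2 = 6.3 ft; q_4 = 1.68 × 1.89 × 6.3 = 20.00 ft³/s
w_5 = (45.0 − 34.0)/2 = 5.5 ft; q_5 = 1.30 × 1.51 × 5.5 = 10.80 ft³/s
w_6 = (56.3 − 40.0)/2 = 8.15 ft; q_6 = 1.48 × 1.53 × 8.15 = 18.45 ft³/s
w_7 = (56.3 − 45.0)/2 = 5.65 ft; q_7 = 0.65 × 0.50 × 5.65 = 1.836 ft³/s
Q = Σ qᵢ = 88.63 ft³/s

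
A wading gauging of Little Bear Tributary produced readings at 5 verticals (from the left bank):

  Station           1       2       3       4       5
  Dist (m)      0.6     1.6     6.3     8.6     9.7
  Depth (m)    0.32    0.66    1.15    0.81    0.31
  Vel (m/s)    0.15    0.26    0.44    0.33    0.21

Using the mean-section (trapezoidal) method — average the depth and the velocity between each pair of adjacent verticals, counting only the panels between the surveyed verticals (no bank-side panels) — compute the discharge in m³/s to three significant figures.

2.62 m³/s

Panel 1-2: Δb = 1 m, d̄ = (0.32+0.66)/2 = 0.49, v̄ = (0.15+0.26)/2 = 0.205 → q = 1×0.49×0.205 = 0.1005 m³/s
Panel 2-3: Δb = 4.7 m, d̄ = (0.66+1.15)/2 = 0.905, v̄ = (0.26+0.44)/2 = 0.35 → q = 4.7×0.905×0.35 = 1.489 m³/s
Panel 3-4: Δb = 2.3 m, d̄ = (1.15+0.81)/2 = 0.98, v̄ = (0.44+0.33)/2 = 0.385 → q = 2.3×0.98×0.385 = 0.8678 m³/s
Panel 4-5: Δb = 1.1 m, d̄ = (0.81+0.31)/2 = 0.56, v̄ = (0.33+0.21)/2 = 0.27 → q = 1.1×0.56×0.27 = 0.1663 m³/s
Q = Σ q = 2.623 m³/s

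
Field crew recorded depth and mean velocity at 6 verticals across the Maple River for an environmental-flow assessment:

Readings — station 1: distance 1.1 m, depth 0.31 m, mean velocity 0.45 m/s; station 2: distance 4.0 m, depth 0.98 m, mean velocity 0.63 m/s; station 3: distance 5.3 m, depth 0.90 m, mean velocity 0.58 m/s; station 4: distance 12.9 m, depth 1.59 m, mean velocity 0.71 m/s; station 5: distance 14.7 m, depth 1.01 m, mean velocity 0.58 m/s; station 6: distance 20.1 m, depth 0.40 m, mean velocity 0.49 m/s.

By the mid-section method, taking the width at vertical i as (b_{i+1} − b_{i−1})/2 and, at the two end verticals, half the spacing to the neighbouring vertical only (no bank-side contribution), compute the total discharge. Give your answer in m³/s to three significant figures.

w_1 = (4.0 − 1.1)/2 = 1.45 m; q_1 = 0.45 × 0.31 × 1.45 = 0.2023 m³/s
w_2 = (5.3 − 1.1)/2 = 2.1 m; q_2 = 0.63 × 0.98 × 2.1 = 1.297 m³/s
w_3 = (12.9 − 4.0)/2 = 4.45 m; q_3 = 0.58 × 0.90 × 4.45 = 2.323 m³/s
w_4 = (14.7 − 5.3)/2 = 4.7 m; q_4 = 0.71 × 1.59 × 4.7 = 5.306 m³/s
w_5 = (20.1 − 12.9)/2 = 3.6 m; q_5 = 0.58 × 1.01 × 3.6 = 2.109 m³/s
w_6 = (20.1 − 14.7)/2 = 2.7 m; q_6 = 0.49 × 0.40 × 2.7 = 0.5292 m³/s
Q = Σ qᵢ = 11.77 m³/s

11.8 m³/s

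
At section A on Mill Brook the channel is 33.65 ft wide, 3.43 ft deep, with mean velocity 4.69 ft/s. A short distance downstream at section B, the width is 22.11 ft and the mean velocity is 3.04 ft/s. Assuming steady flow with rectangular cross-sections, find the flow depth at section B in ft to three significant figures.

Q = A₁V₁ = (33.65×3.43) × 4.69 = 541.3 ft³/s
d₂ = Q/(b₂ V₂) = 541.3/(22.11×3.04) = 8.054 ft

8.05 ft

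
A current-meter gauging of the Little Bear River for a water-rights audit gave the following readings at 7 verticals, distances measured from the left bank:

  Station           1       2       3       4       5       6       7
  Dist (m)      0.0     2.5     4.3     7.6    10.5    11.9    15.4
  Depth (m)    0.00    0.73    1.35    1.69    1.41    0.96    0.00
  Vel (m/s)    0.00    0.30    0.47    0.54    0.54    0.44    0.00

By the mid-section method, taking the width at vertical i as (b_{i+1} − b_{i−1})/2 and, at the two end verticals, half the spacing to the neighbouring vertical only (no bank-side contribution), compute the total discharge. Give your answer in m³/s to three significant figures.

7.59 m³/s

w_2 = (4.3 − 0.0)/2 = 2.15 m; q_2 = 0.30 × 0.73 × 2.15 = 0.4709 m³/s
w_3 = (7.6 − 2.5)/2 = 2.55 m; q_3 = 0.47 × 1.35 × 2.55 = 1.618 m³/s
w_4 = (10.5 − 4.3)/2 = 3.1 m; q_4 = 0.54 × 1.69 × 3.1 = 2.829 m³/s
w_5 = (11.9 − 7.6)/2 = 2.15 m; q_5 = 0.54 × 1.41 × 2.15 = 1.637 m³/s
w_6 = (15.4 − 10.5)/2 = 2.45 m; q_6 = 0.44 × 0.96 × 2.45 = 1.035 m³/s
Stations 1, 7 contribute zero (depth or velocity is 0).
Q = Σ qᵢ = 7.590 m³/s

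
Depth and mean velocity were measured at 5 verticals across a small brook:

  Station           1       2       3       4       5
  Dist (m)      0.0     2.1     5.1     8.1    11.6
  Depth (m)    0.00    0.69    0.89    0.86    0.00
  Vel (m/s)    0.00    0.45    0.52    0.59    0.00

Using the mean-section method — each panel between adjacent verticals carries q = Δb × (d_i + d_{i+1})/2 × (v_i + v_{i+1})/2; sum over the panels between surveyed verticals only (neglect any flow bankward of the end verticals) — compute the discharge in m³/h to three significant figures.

Panel 1-2: Δb = 2.1 m, d̄ = (0.00+0.69)/2 = 0.345, v̄ = (0.00+0.45)/2 = 0.225 → q = 2.1×0.345×0.225 = 0.1630 m³/s
Panel 2-3: Δb = 3 m, d̄ = (0.69+0.89)/2 = 0.79, v̄ = (0.45+0.52)/2 = 0.485 → q = 3×0.79×0.485 = 1.149 m³/s
Panel 3-4: Δb = 3 m, d̄ = (0.89+0.86)/2 = 0.875, v̄ = (0.52+0.59)/2 = 0.555 → q = 3×0.875×0.555 = 1.457 m³/s
Panel 4-5: Δb = 3.5 m, d̄ = (0.86+0.00)/2 = 0.43, v̄ = (0.59+0.00)/2 = 0.295 → q = 3.5×0.43×0.295 = 0.4440 m³/s
Q = Σ q = 3.213 m³/s
= 3.213 × 3600 = 11570 m³/h

11600 m³/h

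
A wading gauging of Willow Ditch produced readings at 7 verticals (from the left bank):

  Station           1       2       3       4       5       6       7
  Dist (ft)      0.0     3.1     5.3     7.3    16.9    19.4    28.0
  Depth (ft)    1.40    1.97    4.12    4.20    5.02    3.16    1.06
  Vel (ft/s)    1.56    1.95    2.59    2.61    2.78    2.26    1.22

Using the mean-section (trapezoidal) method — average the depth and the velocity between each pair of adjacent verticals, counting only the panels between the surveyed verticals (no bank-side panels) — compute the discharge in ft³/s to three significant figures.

Panel 1-2: Δb = 3.1 ft, d̄ = (1.40+1.97)/2 = 1.685, v̄ = (1.56+1.95)/2 = 1.755 → q = 3.1×1.685×1.755 = 9.167 ft³/s
Panel 2-3: Δb = 2.2 ft, d̄ = (1.97+4.12)/2 = 3.045, v̄ = (1.95+2.59)/2 = 2.27 → q = 2.2×3.045×2.27 = 15.21 ft³/s
Panel 3-4: Δb = 2 ft, d̄ = (4.12+4.20)/2 = 4.16, v̄ = (2.59+2.61)/2 = 2.6 → q = 2×4.16×2.6 = 21.63 ft³/s
Panel 4-5: Δb = 9.6 ft, d̄ = (4.20+5.02)/2 = 4.61, v̄ = (2.61+2.78)/2 = 2.695 → q = 9.6×4.61×2.695 = 119.3 ft³/s
Panel 5-6: Δb = 2.5 ft, d̄ = (5.02+3.16)/2 = 4.09, v̄ = (2.78+2.26)/2 = 2.52 → q = 2.5×4.09×2.52 = 25.77 ft³/s
Panel 6-7: Δb = 8.6 ft, d̄ = (3.16+1.06)/2 = 2.11, v̄ = (2.26+1.22)/2 = 1.74 → q = 8.6×2.11×1.74 = 31.57 ft³/s
Q = Σ q = 222.6 ft³/s

223 ft³/s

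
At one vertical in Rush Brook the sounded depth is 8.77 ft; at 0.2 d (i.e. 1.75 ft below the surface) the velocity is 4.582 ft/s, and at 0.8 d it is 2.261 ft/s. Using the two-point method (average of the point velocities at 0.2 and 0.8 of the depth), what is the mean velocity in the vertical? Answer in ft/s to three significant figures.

v̄ = (4.582 + 2.261) / 2 = 3.422 ft/s

3.42 ft/s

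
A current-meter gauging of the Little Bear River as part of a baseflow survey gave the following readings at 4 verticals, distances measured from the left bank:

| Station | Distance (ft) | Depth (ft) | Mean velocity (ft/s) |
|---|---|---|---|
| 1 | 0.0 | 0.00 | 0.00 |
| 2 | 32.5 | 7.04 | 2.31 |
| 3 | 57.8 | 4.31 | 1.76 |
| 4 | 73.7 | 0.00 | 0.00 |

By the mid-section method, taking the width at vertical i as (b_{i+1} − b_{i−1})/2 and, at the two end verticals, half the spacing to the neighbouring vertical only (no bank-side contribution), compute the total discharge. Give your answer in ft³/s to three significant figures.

626 ft³/s

w_2 = (57.8 − 0.0)/2 = 28.9 ft; q_2 = 2.31 × 7.04 × 28.9 = 470.0 ft³/s
w_3 = (73.7 − 32.5)/2 = 20.6 ft; q_3 = 1.76 × 4.31 × 20.6 = 156.3 ft³/s
Stations 1, 4 contribute zero (depth or velocity is 0).
Q = Σ qᵢ = 626.2 ft³/s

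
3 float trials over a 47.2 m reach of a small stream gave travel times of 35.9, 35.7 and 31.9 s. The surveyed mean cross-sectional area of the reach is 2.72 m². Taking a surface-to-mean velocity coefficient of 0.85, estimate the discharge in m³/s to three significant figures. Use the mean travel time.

3.16 m³/s

t̄ = (35.9 + 35.7 + 31.9) / 3 = 34.5 s
v_surface = L / t̄ = 47.2 / 34.5 = 1.368 m/s
v_mean = 0.85 × 1.368 = 1.163 m/s
Q = A × v_mean = 2.72 × 1.163 = 3.163 m³/s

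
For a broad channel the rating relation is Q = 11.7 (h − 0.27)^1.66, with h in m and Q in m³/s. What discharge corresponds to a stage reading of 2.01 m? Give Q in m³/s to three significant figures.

Q = 11.7 × (2.01 − 0.27)^1.66 = 11.7 × 1.74^1.66 = 29.34 m³/s

29.3 m³/s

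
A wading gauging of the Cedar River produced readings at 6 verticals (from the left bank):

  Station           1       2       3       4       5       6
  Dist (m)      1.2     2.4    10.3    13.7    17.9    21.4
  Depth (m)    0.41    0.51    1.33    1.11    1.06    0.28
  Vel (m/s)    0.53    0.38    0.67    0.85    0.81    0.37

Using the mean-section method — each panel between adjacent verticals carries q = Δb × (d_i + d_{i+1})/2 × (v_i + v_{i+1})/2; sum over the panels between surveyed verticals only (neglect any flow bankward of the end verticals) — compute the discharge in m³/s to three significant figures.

12.4 m³/s

Panel 1-2: Δb = 1.2 m, d̄ = (0.41+0.51)/2 = 0.46, v̄ = (0.53+0.38)/2 = 0.455 → q = 1.2×0.46×0.455 = 0.2512 m³/s
Panel 2-3: Δb = 7.9 m, d̄ = (0.51+1.33)/2 = 0.92, v̄ = (0.38+0.67)/2 = 0.525 → q = 7.9×0.92×0.525 = 3.816 m³/s
Panel 3-4: Δb = 3.4 m, d̄ = (1.33+1.11)/2 = 1.22, v̄ = (0.67+0.85)/2 = 0.76 → q = 3.4×1.22×0.76 = 3.152 m³/s
Panel 4-5: Δb = 4.2 m, d̄ = (1.11+1.06)/2 = 1.085, v̄ = (0.85+0.81)/2 = 0.83 → q = 4.2×1.085×0.83 = 3.782 m³/s
Panel 5-6: Δb = 3.5 m, d̄ = (1.06+0.28)/2 = 0.67, v̄ = (0.81+0.37)/2 = 0.59 → q = 3.5×0.67×0.59 = 1.384 m³/s
Q = Σ q = 12.39 m³/s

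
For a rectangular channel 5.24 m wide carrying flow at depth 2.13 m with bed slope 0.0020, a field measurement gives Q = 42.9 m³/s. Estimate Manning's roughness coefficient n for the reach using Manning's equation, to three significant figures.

0.0130

A = b·y = 5.24 × 2.13 = 11.16 m²
P = b + 2y = 5.24 + 2×2.13 = 9.500 m
R = A/P = 11.16/9.500 = 1.175 m
n = (1/Q)·A·R^(2/3)·S^(1/2) = (1/42.9) × 11.16 × 1.113 × 0.04472 = 0.01295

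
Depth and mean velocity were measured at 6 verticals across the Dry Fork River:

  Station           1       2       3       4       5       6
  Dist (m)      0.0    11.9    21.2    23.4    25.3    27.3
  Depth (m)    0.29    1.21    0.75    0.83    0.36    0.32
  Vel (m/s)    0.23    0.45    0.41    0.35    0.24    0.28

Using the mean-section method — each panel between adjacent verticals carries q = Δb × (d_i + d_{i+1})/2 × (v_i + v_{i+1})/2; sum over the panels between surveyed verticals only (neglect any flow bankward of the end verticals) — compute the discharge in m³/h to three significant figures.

29200 m³/h

Panel 1-2: Δb = 11.9 m, d̄ = (0.29+1.21)/2 = 0.75, v̄ = (0.23+0.45)/2 = 0.34 → q = 11.9×0.75×0.34 = 3.035 m³/s
Panel 2-3: Δb = 9.3 m, d̄ = (1.21+0.75)/2 = 0.98, v̄ = (0.45+0.41)/2 = 0.43 → q = 9.3×0.98×0.43 = 3.919 m³/s
Panel 3-4: Δb = 2.2 m, d̄ = (0.75+0.83)/2 = 0.79, v̄ = (0.41+0.35)/2 = 0.38 → q = 2.2×0.79×0.38 = 0.6604 m³/s
Panel 4-5: Δb = 1.9 m, d̄ = (0.83+0.36)/2 = 0.595, v̄ = (0.35+0.24)/2 = 0.295 → q = 1.9×0.595×0.295 = 0.3335 m³/s
Panel 5-6: Δb = 2 m, d̄ = (0.36+0.32)/2 = 0.34, v̄ = (0.24+0.28)/2 = 0.26 → q = 2×0.34×0.26 = 0.1768 m³/s
Q = Σ q = 8.124 m³/s
= 8.124 × 3600 = 29250 m³/h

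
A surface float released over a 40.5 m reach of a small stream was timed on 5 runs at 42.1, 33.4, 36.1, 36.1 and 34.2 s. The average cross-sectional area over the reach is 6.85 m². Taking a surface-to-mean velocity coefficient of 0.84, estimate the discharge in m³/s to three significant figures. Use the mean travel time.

6.41 m³/s

t̄ = (42.1 + 33.4 + 36.1 + 36.1 + 34.2) / 5 = 36.38 s
v_surface = L / t̄ = 40.5 / 36.38 = 1.113 m/s
v_mean = 0.84 × 1.113 = 0.9351 m/s
Q = A × v_mean = 6.85 × 0.9351 = 6.406 m³/s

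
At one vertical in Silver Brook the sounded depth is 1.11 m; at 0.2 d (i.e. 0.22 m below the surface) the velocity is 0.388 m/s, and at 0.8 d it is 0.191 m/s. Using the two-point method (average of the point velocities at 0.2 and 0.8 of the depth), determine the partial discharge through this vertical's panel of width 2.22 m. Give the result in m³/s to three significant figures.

0.713 m³/s

v̄ = (0.388 + 0.191) / 2 = 0.2895 m/s
q = v̄ × d × w = 0.2895 × 1.11 × 2.22 = 0.7134 m³/s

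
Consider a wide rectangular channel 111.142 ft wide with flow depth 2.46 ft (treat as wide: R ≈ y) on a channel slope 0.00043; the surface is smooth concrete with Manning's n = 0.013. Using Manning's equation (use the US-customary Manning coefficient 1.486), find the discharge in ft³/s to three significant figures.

1180 ft³/s

A = b·y = 111.142 × 2.46 = 273.4 ft²
Wide channel: R ≈ y = 2.46 ft
Q = (1.486/n)·A·R^(2/3)·S^(1/2) = (1.486/0.013) × 273.4 × 2.460^(2/3) × 0.00043^(1/2) = 1181 ft³/s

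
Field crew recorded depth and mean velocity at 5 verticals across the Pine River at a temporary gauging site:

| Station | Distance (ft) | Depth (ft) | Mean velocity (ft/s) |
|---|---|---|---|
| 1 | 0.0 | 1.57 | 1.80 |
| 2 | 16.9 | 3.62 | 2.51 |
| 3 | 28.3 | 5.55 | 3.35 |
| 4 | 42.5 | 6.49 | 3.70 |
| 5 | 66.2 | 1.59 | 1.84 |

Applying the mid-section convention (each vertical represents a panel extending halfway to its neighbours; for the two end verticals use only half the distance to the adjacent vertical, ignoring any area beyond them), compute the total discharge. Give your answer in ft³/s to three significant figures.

w_1 = (16.9 − 0.0)/2 = 8.45 ft; q_1 = 1.80 × 1.57 × 8.45 = 23.88 ft³/s
w_2 = (28.3 − 0.0)/2 = 14.15 ft; q_2 = 2.51 × 3.62 × 14.15 = 128.6 ft³/s
w_3 = (42.5 − 16.9)/2 = 12.8 ft; q_3 = 3.35 × 5.55 × 12.8 = 238.0 ft³/s
w_4 = (66.2 − 28.3)/2 = 18.95 ft; q_4 = 3.70 × 6.49 × 18.95 = 455.0 ft³/s
w_5 = (66.2 − 42.5)/2 = 11.85 ft; q_5 = 1.84 × 1.59 × 11.85 = 34.67 ft³/s
Q = Σ qᵢ = 880.1 ft³/s

880 ft³/s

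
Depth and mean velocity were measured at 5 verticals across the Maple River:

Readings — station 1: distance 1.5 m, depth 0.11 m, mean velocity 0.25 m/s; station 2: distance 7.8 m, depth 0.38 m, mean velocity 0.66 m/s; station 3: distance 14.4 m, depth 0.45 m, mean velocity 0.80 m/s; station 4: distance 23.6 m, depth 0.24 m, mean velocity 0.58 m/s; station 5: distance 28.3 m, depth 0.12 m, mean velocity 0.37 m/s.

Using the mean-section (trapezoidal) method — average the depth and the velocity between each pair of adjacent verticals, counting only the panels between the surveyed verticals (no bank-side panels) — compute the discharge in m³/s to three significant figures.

Panel 1-2: Δb = 6.3 m, d̄ = (0.11+0.38)/2 = 0.245, v̄ = (0.25+0.66)/2 = 0.455 → q = 6.3×0.245×0.455 = 0.7023 m³/s
Panel 2-3: Δb = 6.6 m, d̄ = (0.38+0.45)/2 = 0.415, v̄ = (0.66+0.80)/2 = 0.73 → q = 6.6×0.415×0.73 = 1.999 m³/s
Panel 3-4: Δb = 9.2 m, d̄ = (0.45+0.24)/2 = 0.345, v̄ = (0.80+0.58)/2 = 0.69 → q = 9.2×0.345×0.69 = 2.190 m³/s
Panel 4-5: Δb = 4.7 m, d̄ = (0.24+0.12)/2 = 0.18, v̄ = (0.58+0.37)/2 = 0.475 → q = 4.7×0.18×0.475 = 0.4019 m³/s
Q = Σ q = 5.294 m³/s

5.29 m³/s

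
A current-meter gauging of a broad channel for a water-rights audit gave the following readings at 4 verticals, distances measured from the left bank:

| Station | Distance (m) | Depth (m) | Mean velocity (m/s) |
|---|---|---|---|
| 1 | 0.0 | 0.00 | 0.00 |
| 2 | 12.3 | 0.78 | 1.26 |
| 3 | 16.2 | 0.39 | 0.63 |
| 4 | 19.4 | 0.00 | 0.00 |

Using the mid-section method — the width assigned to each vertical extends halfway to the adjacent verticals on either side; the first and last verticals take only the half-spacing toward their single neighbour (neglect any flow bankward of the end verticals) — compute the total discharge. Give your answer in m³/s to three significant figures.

w_2 = (16.2 − 0.0)/2 = 8.1 m; q_2 = 1.26 × 0.78 × 8.1 = 7.961 m³/s
w_3 = (19.4 − 12.3)/2 = 3.55 m; q_3 = 0.63 × 0.39 × 3.55 = 0.8722 m³/s
Stations 1, 4 contribute zero (depth or velocity is 0).
Q = Σ qᵢ = 8.833 m³/s

8.83 m³/s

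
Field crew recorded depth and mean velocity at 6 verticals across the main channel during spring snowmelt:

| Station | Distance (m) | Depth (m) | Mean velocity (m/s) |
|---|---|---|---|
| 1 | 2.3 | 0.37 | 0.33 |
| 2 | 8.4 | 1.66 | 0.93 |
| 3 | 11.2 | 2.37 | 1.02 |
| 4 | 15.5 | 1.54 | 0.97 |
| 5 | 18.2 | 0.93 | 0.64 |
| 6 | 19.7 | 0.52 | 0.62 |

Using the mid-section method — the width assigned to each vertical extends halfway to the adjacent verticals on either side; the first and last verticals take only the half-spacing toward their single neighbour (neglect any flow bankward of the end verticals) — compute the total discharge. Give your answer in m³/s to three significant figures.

w_1 = (8.4 − 2.3)/2 = 3.05 m; q_1 = 0.33 × 0.37 × 3.05 = 0.3724 m³/s
w_2 = (11.2 − 2.3)/2 = 4.45 m; q_2 = 0.93 × 1.66 × 4.45 = 6.870 m³/s
w_3 = (15.5 − 8.4)/2 = 3.55 m; q_3 = 1.02 × 2.37 × 3.55 = 8.582 m³/s
w_4 = (18.2 − 11.2)/2 = 3.5 m; q_4 = 0.97 × 1.54 × 3.5 = 5.228 m³/s
w_5 = (19.7 − 15.5)/2 = 2.1 m; q_5 = 0.64 × 0.93 × 2.1 = 1.250 m³/s
w_6 = (19.7 − 18.2)/2 = 0.75 m; q_6 = 0.62 × 0.52 × 0.75 = 0.2418 m³/s
Q = Σ qᵢ = 22.54 m³/s

22.5 m³/s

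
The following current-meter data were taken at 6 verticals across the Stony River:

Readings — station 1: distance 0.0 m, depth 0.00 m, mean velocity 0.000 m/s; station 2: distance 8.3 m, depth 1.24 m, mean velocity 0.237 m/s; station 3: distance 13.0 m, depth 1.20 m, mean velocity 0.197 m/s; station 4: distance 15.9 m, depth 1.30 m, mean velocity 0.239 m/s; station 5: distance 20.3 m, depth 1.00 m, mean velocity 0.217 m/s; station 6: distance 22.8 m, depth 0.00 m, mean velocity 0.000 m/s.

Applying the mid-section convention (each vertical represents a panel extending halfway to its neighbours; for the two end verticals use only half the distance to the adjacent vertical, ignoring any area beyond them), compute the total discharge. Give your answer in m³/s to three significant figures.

w_2 = (13.0 − 0.0)/2 = 6.5 m; q_2 = 0.237 × 1.24 × 6.5 = 1.910 m³/s
w_3 = (15.9 − 8.3)/2 = 3.8 m; q_3 = 0.197 × 1.20 × 3.8 = 0.8983 m³/s
w_4 = (20.3 − 13.0)/2 = 3.65 m; q_4 = 0.239 × 1.30 × 3.65 = 1.134 m³/s
w_5 = (22.8 − 15.9)/2 = 3.45 m; q_5 = 0.217 × 1.00 × 3.45 = 0.7487 m³/s
Stations 1, 6 contribute zero (depth or velocity is 0).
Q = Σ qᵢ = 4.691 m³/s

4.69 m³/s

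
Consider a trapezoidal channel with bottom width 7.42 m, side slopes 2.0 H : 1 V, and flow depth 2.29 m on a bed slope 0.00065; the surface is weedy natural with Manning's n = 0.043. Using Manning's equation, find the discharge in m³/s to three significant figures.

A = (b + z·y)·y = (7.42 + 2.0×2.29)×2.29 = 27.48 m²
P = b + 2y√(1+z²) = 7.42 + 2×2.29×√(1+2.0²) = 17.66 m
R = A/P = 27.48/17.66 = 1.556 m
Q = (1/n)·A·R^(2/3)·S^(1/2) = (1/0.043) × 27.48 × 1.556^(2/3) × 0.00065^(1/2) = 21.88 m³/s

21.9 m³/s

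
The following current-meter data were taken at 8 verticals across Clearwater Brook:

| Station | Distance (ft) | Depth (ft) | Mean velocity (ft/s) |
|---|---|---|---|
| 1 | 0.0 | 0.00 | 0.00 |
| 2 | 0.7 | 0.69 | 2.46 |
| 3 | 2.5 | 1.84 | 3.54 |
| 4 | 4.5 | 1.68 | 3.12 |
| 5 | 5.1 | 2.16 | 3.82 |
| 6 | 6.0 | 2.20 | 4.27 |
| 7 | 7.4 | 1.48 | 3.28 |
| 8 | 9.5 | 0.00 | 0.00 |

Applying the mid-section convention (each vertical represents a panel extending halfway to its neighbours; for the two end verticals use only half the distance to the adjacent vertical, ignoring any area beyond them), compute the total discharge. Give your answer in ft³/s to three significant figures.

w_2 = (2.5 − 0.0)/2 = 1.25 ft; q_2 = 2.46 × 0.69 × 1.25 = 2.122 ft³/s
w_3 = (4.5 − 0.7)/2 = 1.9 ft; q_3 = 3.54 × 1.84 × 1.9 = 12.38 ft³/s
w_4 = (5.1 − 2.5)/2 = 1.3 ft; q_4 = 3.12 × 1.68 × 1.3 = 6.814 ft³/s
w_5 = (6.0 − 4.5)/2 = 0.75 ft; q_5 = 3.82 × 2.16 × 0.75 = 6.188 ft³/s
w_6 = (7.4 − 5.1)/2 = 1.15 ft; q_6 = 4.27 × 2.20 × 1.15 = 10.80 ft³/s
w_7 = (9.5 − 6.0)/2 = 1.75 ft; q_7 = 3.28 × 1.48 × 1.75 = 8.495 ft³/s
Stations 1, 8 contribute zero (depth or velocity is 0).
Q = Σ qᵢ = 46.80 ft³/s

46.8 ft³/s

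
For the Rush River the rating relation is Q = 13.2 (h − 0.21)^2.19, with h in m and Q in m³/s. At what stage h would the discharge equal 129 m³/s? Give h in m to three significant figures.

3.04 m

h − h₀ = (Q/C)^(1/b) = (129/13.2)^(1/2.19) = 2.832 m
h = 0.21 + 2.832 = 3.042 m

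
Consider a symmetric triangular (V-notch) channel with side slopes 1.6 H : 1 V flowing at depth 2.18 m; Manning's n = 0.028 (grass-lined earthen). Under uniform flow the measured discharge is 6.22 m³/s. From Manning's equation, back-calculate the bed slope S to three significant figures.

0.000583

A = z·y² = 1.6×2.18² = 7.604 m²
P = 2y√(1+z²) = 2×2.18×√(1+1.6²) = 8.226 m
R = A/P = 7.604/8.226 = 0.9243 m
S = (Q·n / (1·A·R^(2/3)))² = (6.22×0.028 / (1×7.604×0.9489))² = 0.0005826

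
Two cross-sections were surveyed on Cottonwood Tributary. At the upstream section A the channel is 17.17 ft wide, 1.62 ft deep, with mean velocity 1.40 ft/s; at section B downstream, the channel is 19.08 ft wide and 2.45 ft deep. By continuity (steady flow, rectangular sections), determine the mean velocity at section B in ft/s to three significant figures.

Q = A₁V₁ = (17.17×1.62) × 1.40 = 38.94 ft³/s
A₂ = 19.08 × 2.45 = 46.75 ft²
V₂ = Q/A₂ = 38.94/46.75 = 0.8330 ft/s

0.833 ft/s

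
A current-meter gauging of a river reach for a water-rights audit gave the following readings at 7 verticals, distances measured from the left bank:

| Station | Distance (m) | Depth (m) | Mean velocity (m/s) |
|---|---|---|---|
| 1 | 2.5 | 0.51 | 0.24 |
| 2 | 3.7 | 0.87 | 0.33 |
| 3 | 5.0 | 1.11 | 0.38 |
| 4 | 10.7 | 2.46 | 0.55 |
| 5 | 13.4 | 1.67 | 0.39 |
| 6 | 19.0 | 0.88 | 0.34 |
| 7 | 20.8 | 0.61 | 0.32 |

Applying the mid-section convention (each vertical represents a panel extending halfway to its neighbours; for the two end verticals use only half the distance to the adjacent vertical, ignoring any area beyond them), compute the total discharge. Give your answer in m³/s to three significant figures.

11.6 m³/s

w_1 = (3.7 − 2.5)/2 = 0.6 m; q_1 = 0.24 × 0.51 × 0.6 = 0.07344 m³/s
w_2 = (5.0 − 2.5)/2 = 1.25 m; q_2 = 0.33 × 0.87 × 1.25 = 0.3589 m³/s
w_3 = (10.7 − 3.7)/2 = 3.5 m; q_3 = 0.38 × 1.11 × 3.5 = 1.476 m³/s
w_4 = (13.4 − 5.0)/2 = 4.2 m; q_4 = 0.55 × 2.46 × 4.2 = 5.683 m³/s
w_5 = (19.0 − 10.7)/2 = 4.15 m; q_5 = 0.39 × 1.67 × 4.15 = 2.703 m³/s
w_6 = (20.8 − 13.4)/2 = 3.7 m; q_6 = 0.34 × 0.88 × 3.7 = 1.107 m³/s
w_7 = (20.8 − 19.0)/2 = 0.9 m; q_7 = 0.32 × 0.61 × 0.9 = 0.1757 m³/s
Q = Σ qᵢ = 11.58 m³/s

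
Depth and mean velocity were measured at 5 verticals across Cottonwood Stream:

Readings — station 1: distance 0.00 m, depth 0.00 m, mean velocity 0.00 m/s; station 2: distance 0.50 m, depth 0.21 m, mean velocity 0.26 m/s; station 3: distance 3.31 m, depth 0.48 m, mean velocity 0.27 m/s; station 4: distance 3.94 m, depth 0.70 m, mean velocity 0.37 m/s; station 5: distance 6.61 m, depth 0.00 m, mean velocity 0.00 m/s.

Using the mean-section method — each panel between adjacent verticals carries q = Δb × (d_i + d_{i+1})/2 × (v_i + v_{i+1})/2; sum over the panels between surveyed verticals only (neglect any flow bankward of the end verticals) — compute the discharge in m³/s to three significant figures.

Panel 1-2: Δb = 0.5 m, d̄ = (0.00+0.21)/2 = 0.105, v̄ = (0.00+0.26)/2 = 0.13 → q = 0.5×0.105×0.13 = 0.006825 m³/s
Panel 2-3: Δb = 2.81 m, d̄ = (0.21+0.48)/2 = 0.345, v̄ = (0.26+0.27)/2 = 0.265 → q = 2.81×0.345×0.265 = 0.2569 m³/s
Panel 3-4: Δb = 0.63 m, d̄ = (0.48+0.70)/2 = 0.59, v̄ = (0.27+0.37)/2 = 0.32 → q = 0.63×0.59×0.32 = 0.1189 m³/s
Panel 4-5: Δb = 2.67 m, d̄ = (0.70+0.00)/2 = 0.35, v̄ = (0.37+0.00)/2 = 0.185 → q = 2.67×0.35×0.185 = 0.1729 m³/s
Q = Σ q = 0.5556 m³/s

0.556 m³/s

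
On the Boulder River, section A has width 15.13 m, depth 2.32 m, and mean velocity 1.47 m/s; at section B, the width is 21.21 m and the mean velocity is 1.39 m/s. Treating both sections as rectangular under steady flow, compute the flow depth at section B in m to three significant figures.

1.75 m

Q = A₁V₁ = (15.13×2.32) × 1.47 = 51.60 m³/s
d₂ = Q/(b₂ V₂) = 51.60/(21.21×1.39) = 1.750 m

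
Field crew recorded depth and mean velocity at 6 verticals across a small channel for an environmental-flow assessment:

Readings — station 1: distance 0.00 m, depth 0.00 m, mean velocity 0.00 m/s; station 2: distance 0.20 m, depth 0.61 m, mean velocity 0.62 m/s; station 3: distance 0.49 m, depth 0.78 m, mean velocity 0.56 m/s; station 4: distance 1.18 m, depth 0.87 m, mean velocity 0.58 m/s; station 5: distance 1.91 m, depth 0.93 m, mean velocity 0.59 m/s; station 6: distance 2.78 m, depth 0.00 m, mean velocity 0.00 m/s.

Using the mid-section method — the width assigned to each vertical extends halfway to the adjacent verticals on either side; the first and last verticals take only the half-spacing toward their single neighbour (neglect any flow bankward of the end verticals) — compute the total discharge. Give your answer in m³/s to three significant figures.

w_2 = (0.49 − 0.00)/2 = 0.245 m; q_2 = 0.62 × 0.61 × 0.245 = 0.09266 m³/s
w_3 = (1.18 − 0.20)/2 = 0.49 m; q_3 = 0.56 × 0.78 × 0.49 = 0.2140 m³/s
w_4 = (1.91 − 0.49)/2 = 0.71 m; q_4 = 0.58 × 0.87 × 0.71 = 0.3583 m³/s
w_5 = (2.78 − 1.18)/2 = 0.8 m; q_5 = 0.59 × 0.93 × 0.8 = 0.4390 m³/s
Stations 1, 6 contribute zero (depth or velocity is 0).
Q = Σ qᵢ = 1.104 m³/s

1.10 m³/s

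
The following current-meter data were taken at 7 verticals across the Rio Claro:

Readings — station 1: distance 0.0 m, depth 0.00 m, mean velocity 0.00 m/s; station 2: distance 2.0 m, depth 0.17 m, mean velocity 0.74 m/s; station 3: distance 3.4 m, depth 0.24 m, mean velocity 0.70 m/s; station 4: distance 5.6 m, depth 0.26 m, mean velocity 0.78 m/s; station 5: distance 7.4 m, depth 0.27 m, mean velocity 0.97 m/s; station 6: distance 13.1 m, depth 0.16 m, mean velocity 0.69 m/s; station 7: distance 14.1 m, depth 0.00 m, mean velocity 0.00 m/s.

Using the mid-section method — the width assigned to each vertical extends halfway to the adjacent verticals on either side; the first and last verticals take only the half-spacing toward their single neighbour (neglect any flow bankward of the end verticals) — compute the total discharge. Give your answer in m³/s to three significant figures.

w_2 = (3.4 − 0.0)/2 = 1.7 m; q_2 = 0.74 × 0.17 × 1.7 = 0.2139 m³/s
w_3 = (5.6 − 2.0)/2 = 1.8 m; q_3 = 0.70 × 0.24 × 1.8 = 0.3024 m³/s
w_4 = (7.4 − 3.4)/2 = 2 m; q_4 = 0.78 × 0.26 × 2 = 0.4056 m³/s
w_5 = (13.1 − 5.6)/2 = 3.75 m; q_5 = 0.97 × 0.27 × 3.75 = 0.9821 m³/s
w_6 = (14.1 − 7.4)/2 = 3.35 m; q_6 = 0.69 × 0.16 × 3.35 = 0.3698 m³/s
Stations 1, 7 contribute zero (depth or velocity is 0).
Q = Σ qᵢ = 2.274 m³/s

2.27 m³/s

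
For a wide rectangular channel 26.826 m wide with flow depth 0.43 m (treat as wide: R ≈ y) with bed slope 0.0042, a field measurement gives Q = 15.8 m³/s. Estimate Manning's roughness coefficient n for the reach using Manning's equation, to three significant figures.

A = b·y = 26.826 × 0.43 = 11.54 m²
Wide channel: R ≈ y = 0.43 m
n = (1/Q)·A·R^(2/3)·S^(1/2) = (1/15.8) × 11.54 × 0.5697 × 0.06481 = 0.02695

0.0270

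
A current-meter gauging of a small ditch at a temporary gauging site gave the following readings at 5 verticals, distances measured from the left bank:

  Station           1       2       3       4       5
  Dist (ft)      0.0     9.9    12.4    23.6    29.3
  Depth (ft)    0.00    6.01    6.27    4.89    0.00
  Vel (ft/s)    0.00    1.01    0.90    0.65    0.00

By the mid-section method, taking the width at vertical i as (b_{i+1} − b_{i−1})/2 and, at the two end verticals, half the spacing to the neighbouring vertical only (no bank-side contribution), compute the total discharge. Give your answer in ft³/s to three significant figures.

103 ft³/s

w_2 = (12.4 − 0.0)/2 = 6.2 ft; q_2 = 1.01 × 6.01 × 6.2 = 37.63 ft³/s
w_3 = (23.6 − 9.9)/2 = 6.85 ft; q_3 = 0.90 × 6.27 × 6.85 = 38.65 ft³/s
w_4 = (29.3 − 12.4)/2 = 8.45 ft; q_4 = 0.65 × 4.89 × 8.45 = 26.86 ft³/s
Stations 1, 5 contribute zero (depth or velocity is 0).
Q = Σ qᵢ = 103.1 ft³/s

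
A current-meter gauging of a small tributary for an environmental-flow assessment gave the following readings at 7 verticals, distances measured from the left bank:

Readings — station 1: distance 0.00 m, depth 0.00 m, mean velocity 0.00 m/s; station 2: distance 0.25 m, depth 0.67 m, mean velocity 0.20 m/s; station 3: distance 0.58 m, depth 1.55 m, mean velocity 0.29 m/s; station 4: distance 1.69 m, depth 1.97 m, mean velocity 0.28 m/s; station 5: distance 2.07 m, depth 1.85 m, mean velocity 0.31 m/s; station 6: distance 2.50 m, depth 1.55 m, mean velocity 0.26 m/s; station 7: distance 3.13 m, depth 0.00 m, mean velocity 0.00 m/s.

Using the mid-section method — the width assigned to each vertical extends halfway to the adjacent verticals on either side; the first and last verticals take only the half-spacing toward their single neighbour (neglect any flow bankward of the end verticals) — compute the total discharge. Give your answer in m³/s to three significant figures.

1.22 m³/s

w_2 = (0.58 − 0.00)/2 = 0.29 m; q_2 = 0.20 × 0.67 × 0.29 = 0.03886 m³/s
w_3 = (1.69 − 0.25)/2 = 0.72 m; q_3 = 0.29 × 1.55 × 0.72 = 0.3236 m³/s
w_4 = (2.07 − 0.58)/2 = 0.745 m; q_4 = 0.28 × 1.97 × 0.745 = 0.4109 m³/s
w_5 = (2.50 − 1.69)/2 = 0.405 m; q_5 = 0.31 × 1.85 × 0.405 = 0.2323 m³/s
w_6 = (3.13 − 2.07)/2 = 0.53 m; q_6 = 0.26 × 1.55 × 0.53 = 0.2136 m³/s
Stations 1, 7 contribute zero (depth or velocity is 0).
Q = Σ qᵢ = 1.219 m³/s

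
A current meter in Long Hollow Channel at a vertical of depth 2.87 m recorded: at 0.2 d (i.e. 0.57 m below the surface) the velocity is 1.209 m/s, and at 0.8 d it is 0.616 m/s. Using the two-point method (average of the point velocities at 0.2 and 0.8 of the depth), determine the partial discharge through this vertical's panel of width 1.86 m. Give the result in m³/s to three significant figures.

4.87 m³/s

v̄ = (1.209 + 0.616) / 2 = 0.9125 m/s
q = v̄ × d × w = 0.9125 × 2.87 × 1.86 = 4.871 m³/s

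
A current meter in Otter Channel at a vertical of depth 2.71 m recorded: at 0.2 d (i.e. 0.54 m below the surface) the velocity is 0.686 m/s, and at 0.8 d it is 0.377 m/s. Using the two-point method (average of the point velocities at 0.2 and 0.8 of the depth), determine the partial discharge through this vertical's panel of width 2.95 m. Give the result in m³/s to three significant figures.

4.25 m³/s

v̄ = (0.686 + 0.377) / 2 = 0.5315 m/s
q = v̄ × d × w = 0.5315 × 2.71 × 2.95 = 4.249 m³/s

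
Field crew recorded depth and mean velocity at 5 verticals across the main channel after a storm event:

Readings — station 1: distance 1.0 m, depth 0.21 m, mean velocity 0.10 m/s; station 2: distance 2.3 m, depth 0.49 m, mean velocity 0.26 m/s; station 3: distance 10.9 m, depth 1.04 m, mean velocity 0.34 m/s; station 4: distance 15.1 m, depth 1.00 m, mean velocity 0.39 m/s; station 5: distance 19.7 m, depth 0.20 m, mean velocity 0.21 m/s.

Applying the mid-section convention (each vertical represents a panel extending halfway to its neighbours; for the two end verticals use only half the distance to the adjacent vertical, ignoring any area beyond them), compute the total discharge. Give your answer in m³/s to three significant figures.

4.72 m³/s

w_1 = (2.3 − 1.0)/2 = 0.65 m; q_1 = 0.10 × 0.21 × 0.65 = 0.01365 m³/s
w_2 = (10.9 − 1.0)/2 = 4.95 m; q_2 = 0.26 × 0.49 × 4.95 = 0.6306 m³/s
w_3 = (15.1 − 2.3)/2 = 6.4 m; q_3 = 0.34 × 1.04 × 6.4 = 2.263 m³/s
w_4 = (19.7 − 10.9)/2 = 4.4 m; q_4 = 0.39 × 1.00 × 4.4 = 1.716 m³/s
w_5 = (19.7 − 15.1)/2 = 2.3 m; q_5 = 0.21 × 0.20 × 2.3 = 0.09660 m³/s
Q = Σ qᵢ = 4.720 m³/s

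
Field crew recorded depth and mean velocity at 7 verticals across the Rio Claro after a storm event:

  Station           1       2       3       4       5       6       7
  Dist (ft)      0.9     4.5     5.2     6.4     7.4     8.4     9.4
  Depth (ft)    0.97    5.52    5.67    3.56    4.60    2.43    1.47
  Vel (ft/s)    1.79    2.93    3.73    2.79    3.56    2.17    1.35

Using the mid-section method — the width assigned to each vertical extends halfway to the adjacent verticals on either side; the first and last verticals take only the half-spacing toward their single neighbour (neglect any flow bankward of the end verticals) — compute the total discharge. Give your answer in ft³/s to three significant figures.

91.6 ft³/s

w_1 = (4.5 − 0.9)/2 = 1.8 ft; q_1 = 1.79 × 0.97 × 1.8 = 3.125 ft³/s
w_2 = (5.2 − 0.9)/2 = 2.15 ft; q_2 = 2.93 × 5.52 × 2.15 = 34.77 ft³/s
w_3 = (6.4 − 4.5)/2 = 0.95 ft; q_3 = 3.73 × 5.67 × 0.95 = 20.09 ft³/s
w_4 = (7.4 − 5.2)/2 = 1.1 ft; q_4 = 2.79 × 3.56 × 1.1 = 10.93 ft³/s
w_5 = (8.4 − 6.4)/2 = 1 ft; q_5 = 3.56 × 4.60 × 1 = 16.38 ft³/s
w_6 = (9.4 − 7.4)/2 = 1 ft; q_6 = 2.17 × 2.43 × 1 = 5.273 ft³/s
w_7 = (9.4 − 8.4)/2 = 0.5 ft; q_7 = 1.35 × 1.47 × 0.5 = 0.9923 ft³/s
Q = Σ qᵢ = 91.56 ft³/s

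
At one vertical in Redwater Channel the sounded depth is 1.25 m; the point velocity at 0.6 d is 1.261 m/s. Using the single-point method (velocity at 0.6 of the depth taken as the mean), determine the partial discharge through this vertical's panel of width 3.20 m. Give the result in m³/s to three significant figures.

5.04 m³/s

v̄ = v₀.₆ = 1.261 m/s
q = v̄ × d × w = 1.261 × 1.25 × 3.20 = 5.044 m³/s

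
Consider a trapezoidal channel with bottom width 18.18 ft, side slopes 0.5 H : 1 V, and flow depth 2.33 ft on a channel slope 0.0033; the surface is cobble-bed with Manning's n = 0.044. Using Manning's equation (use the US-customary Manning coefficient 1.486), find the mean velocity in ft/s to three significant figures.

A = (b + z·y)·y = (18.18 + 0.5×2.33)×2.33 = 45.07 ft²
P = b + 2y√(1+z²) = 18.18 + 2×2.33×√(1+0.5²) = 23.39 ft
R = A/P = 45.07/23.39 = 1.927 ft
Q = (1.486/n)·A·R^(2/3)·S^(1/2) = (1.486/0.044) × 45.07 × 1.927^(2/3) × 0.0033^(1/2) = 135.4 ft³/s
V = Q/A = 135.4/45.07 = 3.004 ft/s

3.00 ft/s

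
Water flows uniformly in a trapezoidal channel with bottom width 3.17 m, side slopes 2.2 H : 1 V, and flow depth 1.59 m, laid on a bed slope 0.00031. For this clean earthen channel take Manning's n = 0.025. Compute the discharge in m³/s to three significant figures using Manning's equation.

A = (b + z·y)·y = (3.17 + 2.2×1.59)×1.59 = 10.60 m²
P = b + 2y√(1+z²) = 3.17 + 2×1.59×√(1+2.2²) = 10.85 m
R = A/P = 10.60/10.85 = 0.9767 m
Q = (1/n)·A·R^(2/3)·S^(1/2) = (1/0.025) × 10.60 × 0.9767^(2/3) × 0.00031^(1/2) = 7.350 m³/s

7.35 m³/s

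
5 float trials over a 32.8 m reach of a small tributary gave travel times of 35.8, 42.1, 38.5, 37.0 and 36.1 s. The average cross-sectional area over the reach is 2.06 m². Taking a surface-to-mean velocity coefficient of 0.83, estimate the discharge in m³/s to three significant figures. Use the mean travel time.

t̄ = (35.8 + 42.1 + 38.5 + 37.0 + 36.1) / 5 = 37.9 s
v_surface = L / t̄ = 32.8 / 37.9 = 0.8654 m/s
v_mean = 0.83 × 0.8654 = 0.7183 m/s
Q = A × v_mean = 2.06 × 0.7183 = 1.480 m³/s

1.48 m³/s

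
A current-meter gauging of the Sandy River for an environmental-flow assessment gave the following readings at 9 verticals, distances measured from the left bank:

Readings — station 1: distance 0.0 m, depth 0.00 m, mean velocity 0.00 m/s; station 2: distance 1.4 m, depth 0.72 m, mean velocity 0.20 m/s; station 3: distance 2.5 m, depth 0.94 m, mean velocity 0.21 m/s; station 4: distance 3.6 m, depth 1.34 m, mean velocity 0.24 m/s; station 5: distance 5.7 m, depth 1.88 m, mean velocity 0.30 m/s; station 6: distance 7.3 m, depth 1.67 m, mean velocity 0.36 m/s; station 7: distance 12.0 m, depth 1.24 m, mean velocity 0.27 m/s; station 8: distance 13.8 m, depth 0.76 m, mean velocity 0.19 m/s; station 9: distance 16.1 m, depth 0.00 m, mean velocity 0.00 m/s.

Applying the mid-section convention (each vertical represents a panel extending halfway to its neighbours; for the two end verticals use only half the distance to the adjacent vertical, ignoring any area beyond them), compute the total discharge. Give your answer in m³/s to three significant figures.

w_2 = (2.5 − 0.0)/2 = 1.25 m; q_2 = 0.20 × 0.72 × 1.25 = 0.1800 m³/s
w_3 = (3.6 − 1.4)/2 = 1.1 m; q_3 = 0.21 × 0.94 × 1.1 = 0.2171 m³/s
w_4 = (5.7 − 2.5)/2 = 1.6 m; q_4 = 0.24 × 1.34 × 1.6 = 0.5146 m³/s
w_5 = (7.3 − 3.6)/2 = 1.85 m; q_5 = 0.30 × 1.88 × 1.85 = 1.043 m³/s
w_6 = (12.0 − 5.7)/2 = 3.15 m; q_6 = 0.36 × 1.67 × 3.15 = 1.894 m³/s
w_7 = (13.8 − 7.3)/2 = 3.25 m; q_7 = 0.27 × 1.24 × 3.25 = 1.088 m³/s
w_8 = (16.1 − 12.0)/2 = 2.05 m; q_8 = 0.19 × 0.76 × 2.05 = 0.2960 m³/s
Stations 1, 9 contribute zero (depth or velocity is 0).
Q = Σ qᵢ = 5.233 m³/s

5.23 m³/s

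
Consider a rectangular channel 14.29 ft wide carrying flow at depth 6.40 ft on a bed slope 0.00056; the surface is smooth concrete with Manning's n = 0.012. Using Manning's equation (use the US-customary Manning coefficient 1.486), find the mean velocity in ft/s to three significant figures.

6.59 ft/s

A = b·y = 14.29 × 6.40 = 91.46 ft²
P = b + 2y = 14.29 + 2×6.40 = 27.09 ft
R = A/P = 91.46/27.09 = 3.376 ft
Q = (1.486/n)·A·R^(2/3)·S^(1/2) = (1.486/0.012) × 91.46 × 3.376^(2/3) × 0.00056^(1/2) = 603.1 ft³/s
V = Q/A = 603.1/91.46 = 6.595 ft/s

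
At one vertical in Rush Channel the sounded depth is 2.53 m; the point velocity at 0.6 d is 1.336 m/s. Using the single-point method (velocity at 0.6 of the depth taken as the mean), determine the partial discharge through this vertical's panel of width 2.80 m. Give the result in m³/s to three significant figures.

v̄ = v₀.₆ = 1.336 m/s
q = v̄ × d × w = 1.336 × 2.53 × 2.80 = 9.464 m³/s

9.46 m³/s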